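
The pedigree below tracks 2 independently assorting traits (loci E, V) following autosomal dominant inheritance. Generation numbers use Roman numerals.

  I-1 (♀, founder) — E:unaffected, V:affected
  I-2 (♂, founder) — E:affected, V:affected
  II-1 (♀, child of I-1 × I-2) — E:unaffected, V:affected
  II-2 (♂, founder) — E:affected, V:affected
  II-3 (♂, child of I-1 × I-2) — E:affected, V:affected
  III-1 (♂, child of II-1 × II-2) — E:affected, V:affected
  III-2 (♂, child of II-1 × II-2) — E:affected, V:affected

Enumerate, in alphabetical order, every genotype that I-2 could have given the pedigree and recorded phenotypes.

E/I-1 un ·: ee
E/I-2 aff ·: Ee
E/II-1 un I-1×I-2: ee
E/II-2 aff ·: Ee|EE
E/II-3 aff I-1×I-2: Ee
E/III-1 aff II-1×II-2: Ee
E/III-2 aff II-1×II-2: Ee
⇒ E over [I-1,I-2,II-1,II-2,II-3,III-1,III-2]: 2 consistent
V/I-1 aff ·: Vv|VV
V/I-2 aff ·: Vv|VV
V/II-1 aff I-1×I-2: Vv|VV
V/II-2 aff ·: Vv|VV
V/II-3 aff I-1×I-2: Vv|VV
V/III-1 aff II-1×II-2: Vv|VV
V/III-2 aff II-1×II-2: Vv|VV
⇒ V over [I-1,I-2,II-1,II-2,II-3,III-1,III-2]: 83 consistent

I-2 ∈ {Ee VV, Ee Vv}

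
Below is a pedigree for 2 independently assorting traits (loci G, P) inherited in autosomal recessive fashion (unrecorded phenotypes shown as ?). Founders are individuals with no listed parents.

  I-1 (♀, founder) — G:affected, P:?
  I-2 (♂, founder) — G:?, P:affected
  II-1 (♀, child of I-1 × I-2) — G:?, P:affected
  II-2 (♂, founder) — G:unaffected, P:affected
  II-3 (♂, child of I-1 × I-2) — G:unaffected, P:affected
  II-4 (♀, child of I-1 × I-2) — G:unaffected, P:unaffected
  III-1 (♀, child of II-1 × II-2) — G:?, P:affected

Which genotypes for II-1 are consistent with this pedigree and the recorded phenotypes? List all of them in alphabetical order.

G/I-1 aff ·: gg
G/I-2 ? ·: GG|Gg
G/II-1 ? I-1×I-2: Gg|gg
G/II-2 un ·: GG|Gg
G/II-3 un I-1×I-2: Gg
G/II-4 un I-1×I-2: Gg
G/III-1 ? II-1×II-2: GG|Gg|gg
⇒ G over [I-1,I-2,II-1,II-2,II-3,II-4,III-1]: 13 consistent
P/I-1 ? ·: Pp
P/I-2 aff ·: pp
P/II-1 aff I-1×I-2: pp
P/II-2 aff ·: pp
P/II-3 aff I-1×I-2: pp
P/II-4 un I-1×I-2: Pp
P/III-1 aff II-1×II-2: pp
⇒ P over [I-1,I-2,II-1,II-2,II-3,II-4,III-1]: 1 consistent

II-1 ∈ {Gg pp, gg pp}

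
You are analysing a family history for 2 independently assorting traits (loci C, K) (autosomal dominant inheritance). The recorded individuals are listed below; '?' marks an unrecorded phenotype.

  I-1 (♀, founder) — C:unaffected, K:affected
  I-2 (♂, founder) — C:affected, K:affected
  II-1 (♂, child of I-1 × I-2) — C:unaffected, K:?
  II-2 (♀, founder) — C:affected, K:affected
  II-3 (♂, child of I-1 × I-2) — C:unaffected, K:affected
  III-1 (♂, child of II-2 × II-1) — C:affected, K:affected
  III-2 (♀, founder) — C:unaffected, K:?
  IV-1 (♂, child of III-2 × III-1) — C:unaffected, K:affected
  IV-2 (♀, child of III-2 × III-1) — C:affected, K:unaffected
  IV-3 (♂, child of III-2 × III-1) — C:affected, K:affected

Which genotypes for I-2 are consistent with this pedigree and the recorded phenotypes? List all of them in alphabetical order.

C/I-1 un ·: cc
C/I-2 aff ·: Cc
C/II-1 un I-1×I-2: cc
C/II-2 aff ·: Cc|CC
C/II-3 un I-1×I-2: cc
C/III-1 aff II-2×II-1: Cc
C/III-2 un ·: cc
C/IV-1 un III-2×III-1: cc
C/IV-2 aff III-2×III-1: Cc
C/IV-3 aff III-2×III-1: Cc
⇒ C over [I-1,I-2,II-1,II-2,II-3,III-1,III-2,IV-1,IV-2,IV-3]: 2 consistent
K/I-1 aff ·: Kk|KK
K/I-2 aff ·: Kk|KK
K/II-1 ? I-1×I-2: kk|Kk|KK
K/II-2 aff ·: Kk|KK
K/II-3 aff I-1×I-2: Kk|KK
K/III-1 aff II-2×II-1: Kk
K/III-2 ? ·: kk|Kk
K/IV-1 aff III-2×III-1: Kk|KK
K/IV-2 un III-2×III-1: kk
K/IV-3 aff III-2×III-1: Kk|KK
⇒ K over [I-1,I-2,II-1,II-2,II-3,III-1,III-2,IV-1,IV-2,IV-3]: 115 consistent

I-2 ∈ {Cc KK, Cc Kk}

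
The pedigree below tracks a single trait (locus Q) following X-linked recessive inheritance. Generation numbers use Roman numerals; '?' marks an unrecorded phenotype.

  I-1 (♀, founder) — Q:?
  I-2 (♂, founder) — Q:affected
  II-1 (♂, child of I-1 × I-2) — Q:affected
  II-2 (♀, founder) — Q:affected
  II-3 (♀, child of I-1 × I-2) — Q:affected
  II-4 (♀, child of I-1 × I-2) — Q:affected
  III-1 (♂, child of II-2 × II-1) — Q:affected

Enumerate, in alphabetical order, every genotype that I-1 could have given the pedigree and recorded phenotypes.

Q/I-1 ? ·: X^QX^q|X^qX^q
Q/I-2 aff ·: X^qY
Q/II-1 aff I-1×I-2: X^qY
Q/II-2 aff ·: X^qX^q
Q/II-3 aff I-1×I-2: X^qX^q
Q/II-4 aff I-1×I-2: X^qX^q
Q/III-1 aff II-2×II-1: X^qY
⇒ Q over [I-1,I-2,II-1,II-2,II-3,II-4,III-1]: 2 consistent

I-1 ∈ {X^QX^q, X^qX^q}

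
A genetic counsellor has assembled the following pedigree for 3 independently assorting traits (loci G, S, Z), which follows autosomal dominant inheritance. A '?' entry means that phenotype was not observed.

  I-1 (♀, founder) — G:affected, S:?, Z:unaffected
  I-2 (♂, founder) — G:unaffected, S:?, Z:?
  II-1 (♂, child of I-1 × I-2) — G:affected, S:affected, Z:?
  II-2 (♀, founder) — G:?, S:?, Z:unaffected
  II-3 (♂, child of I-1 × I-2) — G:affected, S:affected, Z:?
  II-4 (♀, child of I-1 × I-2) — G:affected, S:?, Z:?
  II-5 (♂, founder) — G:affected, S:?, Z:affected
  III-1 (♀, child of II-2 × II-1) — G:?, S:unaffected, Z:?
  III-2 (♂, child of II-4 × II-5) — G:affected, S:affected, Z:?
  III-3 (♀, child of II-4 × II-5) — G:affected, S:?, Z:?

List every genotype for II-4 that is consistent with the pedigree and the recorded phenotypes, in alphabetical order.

G/I-1 aff ·: Gg|GG
G/I-2 un ·: gg
G/II-1 aff I-1×I-2: Gg
G/II-2 ? ·: gg|Gg|GG
G/II-3 aff I-1×I-2: Gg
G/II-4 aff I-1×I-2: Gg
G/II-5 aff ·: Gg|GG
G/III-1 ? II-2×II-1: gg|Gg|GG
G/III-2 aff II-4×II-5: Gg|GG
G/III-3 aff II-4×II-5: Gg|GG
⇒ G over [I-1,I-2,II-1,II-2,II-3,II-4,II-5,III-1,III-2,III-3]: 112 consistent
S/I-1 ? ·: ss|Ss|SS
S/I-2 ? ·: ss|Ss|SS
S/II-1 aff I-1×I-2: Ss
S/II-2 ? ·: ss|Ss
S/II-3 aff I-1×I-2: Ss|SS
S/II-4 ? I-1×I-2: ss|Ss|SS
S/II-5 ? ·: ss|Ss|SS
S/III-1 un II-2×II-1: ss
S/III-2 aff II-4×II-5: Ss|SS
S/III-3 ? II-4×II-5: ss|Ss|SS
⇒ S over [I-1,I-2,II-1,II-2,II-3,II-4,II-5,III-1,III-2,III-3]: 336 consistent
Z/I-1 un ·: zz
Z/I-2 ? ·: zz|Zz|ZZ
Z/II-1 ? I-1×I-2: zz|Zz
Z/II-2 un ·: zz
Z/II-3 ? I-1×I-2: zz|Zz
Z/II-4 ? I-1×I-2: zz|Zz
Z/II-5 aff ·: Zz|ZZ
Z/III-1 ? II-2×II-1: zz|Zz
Z/III-2 ? II-4×II-5: zz|Zz|ZZ
Z/III-3 ? II-4×II-5: zz|Zz|ZZ
⇒ Z over [I-1,I-2,II-1,II-2,II-3,II-4,II-5,III-1,III-2,III-3]: 139 consistent

II-4 ∈ {Gg SS Zz, Gg SS zz, Gg Ss Zz, Gg Ss zz, Gg ss Zz, Gg ss zz}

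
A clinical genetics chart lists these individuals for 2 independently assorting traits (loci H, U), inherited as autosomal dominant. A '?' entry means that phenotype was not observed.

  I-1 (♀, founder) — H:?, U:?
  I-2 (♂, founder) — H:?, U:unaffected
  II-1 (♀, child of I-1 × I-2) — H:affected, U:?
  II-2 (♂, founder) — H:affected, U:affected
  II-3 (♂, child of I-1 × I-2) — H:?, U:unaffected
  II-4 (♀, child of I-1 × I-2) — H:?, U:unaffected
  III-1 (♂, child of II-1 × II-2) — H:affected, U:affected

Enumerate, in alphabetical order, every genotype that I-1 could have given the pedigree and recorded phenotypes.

H/I-1 ? ·: hh|Hh|HH
H/I-2 ? ·: hh|Hh|HH
H/II-1 aff I-1×I-2: Hh|HH
H/II-2 aff ·: Hh|HH
H/II-3 ? I-1×I-2: hh|Hh|HH
H/II-4 ? I-1×I-2: hh|Hh|HH
H/III-1 aff II-1×II-2: Hh|HH
⇒ H over [I-1,I-2,II-1,II-2,II-3,II-4,III-1]: 162 consistent
U/I-1 ? ·: uu|Uu
U/I-2 un ·: uu
U/II-1 ? I-1×I-2: uu|Uu
U/II-2 aff ·: Uu|UU
U/II-3 un I-1×I-2: uu
U/II-4 un I-1×I-2: uu
U/III-1 aff II-1×II-2: Uu|UU
⇒ U over [I-1,I-2,II-1,II-2,II-3,II-4,III-1]: 8 consistent

I-1 ∈ {HH Uu, HH uu, Hh Uu, Hh uu, hh Uu, hh uu}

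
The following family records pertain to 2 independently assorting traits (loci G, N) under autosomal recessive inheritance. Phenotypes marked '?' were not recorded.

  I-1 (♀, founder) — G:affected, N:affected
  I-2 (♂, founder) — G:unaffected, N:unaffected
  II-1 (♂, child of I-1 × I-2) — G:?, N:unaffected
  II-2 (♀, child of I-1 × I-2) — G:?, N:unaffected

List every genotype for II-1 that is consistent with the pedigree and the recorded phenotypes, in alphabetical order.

II-1 ∈ {Gg Nn, gg Nn}

G/I-1 aff ·: gg
G/I-2 un ·: GG|Gg
G/II-1 ? I-1×I-2: Gg|gg
G/II-2 ? I-1×I-2: Gg|gg
⇒ G over [I-1,I-2,II-1,II-2]: 5 consistent
N/I-1 aff ·: nn
N/I-2 un ·: NN|Nn
N/II-1 un I-1×I-2: Nn
N/II-2 un I-1×I-2: Nn
⇒ N over [I-1,I-2,II-1,II-2]: 2 consistent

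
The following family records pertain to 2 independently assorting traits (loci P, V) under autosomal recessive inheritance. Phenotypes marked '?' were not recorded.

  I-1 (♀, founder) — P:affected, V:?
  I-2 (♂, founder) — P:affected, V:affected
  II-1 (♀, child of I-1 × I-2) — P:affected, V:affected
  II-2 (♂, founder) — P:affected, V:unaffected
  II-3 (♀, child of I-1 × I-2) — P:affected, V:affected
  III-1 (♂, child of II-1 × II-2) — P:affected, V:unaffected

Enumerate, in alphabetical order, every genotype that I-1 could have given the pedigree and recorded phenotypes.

I-1 ∈ {pp Vv, pp vv}

P/I-1 aff ·: pp
P/I-2 aff ·: pp
P/II-1 aff I-1×I-2: pp
P/II-2 aff ·: pp
P/II-3 aff I-1×I-2: pp
P/III-1 aff II-1×II-2: pp
⇒ P over [I-1,I-2,II-1,II-2,II-3,III-1]: 1 consistent
V/I-1 ? ·: Vv|vv
V/I-2 aff ·: vv
V/II-1 aff I-1×I-2: vv
V/II-2 un ·: VV|Vv
V/II-3 aff I-1×I-2: vv
V/III-1 un II-1×II-2: Vv
⇒ V over [I-1,I-2,II-1,II-2,II-3,III-1]: 4 consistent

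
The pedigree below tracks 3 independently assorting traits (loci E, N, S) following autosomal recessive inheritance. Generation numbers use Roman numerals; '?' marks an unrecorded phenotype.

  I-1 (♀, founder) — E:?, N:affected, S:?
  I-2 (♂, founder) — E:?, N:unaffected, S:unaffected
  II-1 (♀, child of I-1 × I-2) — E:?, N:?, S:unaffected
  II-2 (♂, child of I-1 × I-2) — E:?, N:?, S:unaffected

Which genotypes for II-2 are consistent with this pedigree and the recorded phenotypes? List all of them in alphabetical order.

E/I-1 ? ·: EE|Ee|ee
E/I-2 ? ·: EE|Ee|ee
E/II-1 ? I-1×I-2: EE|Ee|ee
E/II-2 ? I-1×I-2: EE|Ee|ee
⇒ E over [I-1,I-2,II-1,II-2]: 29 consistent
N/I-1 aff ·: nn
N/I-2 un ·: NN|Nn
N/II-1 ? I-1×I-2: Nn|nn
N/II-2 ? I-1×I-2: Nn|nn
⇒ N over [I-1,I-2,II-1,II-2]: 5 consistent
S/I-1 ? ·: SS|Ss|ss
S/I-2 un ·: SS|Ss
S/II-1 un I-1×I-2: SS|Ss
S/II-2 un I-1×I-2: SS|Ss
⇒ S over [I-1,I-2,II-1,II-2]: 15 consistent

II-2 ∈ {EE Nn SS, EE Nn Ss, EE nn SS, EE nn Ss, Ee Nn SS, Ee Nn Ss, Ee nn SS, Ee nn Ss, ee Nn SS, ee Nn Ss, ee nn SS, ee nn Ss}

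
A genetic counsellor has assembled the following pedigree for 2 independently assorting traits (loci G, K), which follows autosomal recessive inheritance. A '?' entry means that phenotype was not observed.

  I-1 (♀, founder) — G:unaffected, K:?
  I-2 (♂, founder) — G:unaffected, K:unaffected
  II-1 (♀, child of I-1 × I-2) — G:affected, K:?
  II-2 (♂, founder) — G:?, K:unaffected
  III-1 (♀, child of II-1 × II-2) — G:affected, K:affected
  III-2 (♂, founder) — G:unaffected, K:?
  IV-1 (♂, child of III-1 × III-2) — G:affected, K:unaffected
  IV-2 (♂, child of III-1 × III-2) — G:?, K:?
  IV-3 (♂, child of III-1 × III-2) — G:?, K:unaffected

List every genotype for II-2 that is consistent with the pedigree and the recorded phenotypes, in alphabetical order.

II-2 ∈ {Gg Kk, gg Kk}

G/I-1 un ·: Gg
G/I-2 un ·: Gg
G/II-1 aff I-1×I-2: gg
G/II-2 ? ·: Gg|gg
G/III-1 aff II-1×II-2: gg
G/III-2 un ·: Gg
G/IV-1 aff III-1×III-2: gg
G/IV-2 ? III-1×III-2: Gg|gg
G/IV-3 ? III-1×III-2: Gg|gg
⇒ G over [I-1,I-2,II-1,II-2,III-1,III-2,IV-1,IV-2,IV-3]: 8 consistent
K/I-1 ? ·: KK|Kk|kk
K/I-2 un ·: KK|Kk
K/II-1 ? I-1×I-2: Kk|kk
K/II-2 un ·: Kk
K/III-1 aff II-1×II-2: kk
K/III-2 ? ·: KK|Kk
K/IV-1 un III-1×III-2: Kk
K/IV-2 ? III-1×III-2: Kk|kk
K/IV-3 un III-1×III-2: Kk
⇒ K over [I-1,I-2,II-1,II-2,III-1,III-2,IV-1,IV-2,IV-3]: 21 consistent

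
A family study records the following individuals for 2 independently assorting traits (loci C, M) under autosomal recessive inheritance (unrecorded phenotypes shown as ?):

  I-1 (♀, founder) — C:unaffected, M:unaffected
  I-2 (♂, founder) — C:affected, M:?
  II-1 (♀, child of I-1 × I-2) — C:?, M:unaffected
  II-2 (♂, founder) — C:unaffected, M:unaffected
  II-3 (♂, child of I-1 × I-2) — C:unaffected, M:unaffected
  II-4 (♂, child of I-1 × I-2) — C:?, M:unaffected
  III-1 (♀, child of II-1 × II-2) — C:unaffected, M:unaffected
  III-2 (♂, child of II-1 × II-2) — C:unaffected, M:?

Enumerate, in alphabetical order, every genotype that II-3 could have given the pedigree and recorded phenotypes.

C/I-1 un ·: CC|Cc
C/I-2 aff ·: cc
C/II-1 ? I-1×I-2: Cc|cc
C/II-2 un ·: CC|Cc
C/II-3 un I-1×I-2: Cc
C/II-4 ? I-1×I-2: Cc|cc
C/III-1 un II-1×II-2: CC|Cc
C/III-2 un II-1×II-2: CC|Cc
⇒ C over [I-1,I-2,II-1,II-2,II-3,II-4,III-1,III-2]: 28 consistent
M/I-1 un ·: MM|Mm
M/I-2 ? ·: MM|Mm|mm
M/II-1 un I-1×I-2: MM|Mm
M/II-2 un ·: MM|Mm
M/II-3 un I-1×I-2: MM|Mm
M/II-4 un I-1×I-2: MM|Mm
M/III-1 un II-1×II-2: MM|Mm
M/III-2 ? II-1×II-2: MM|Mm|mm
⇒ M over [I-1,I-2,II-1,II-2,II-3,II-4,III-1,III-2]: 205 consistent

II-3 ∈ {Cc MM, Cc Mm}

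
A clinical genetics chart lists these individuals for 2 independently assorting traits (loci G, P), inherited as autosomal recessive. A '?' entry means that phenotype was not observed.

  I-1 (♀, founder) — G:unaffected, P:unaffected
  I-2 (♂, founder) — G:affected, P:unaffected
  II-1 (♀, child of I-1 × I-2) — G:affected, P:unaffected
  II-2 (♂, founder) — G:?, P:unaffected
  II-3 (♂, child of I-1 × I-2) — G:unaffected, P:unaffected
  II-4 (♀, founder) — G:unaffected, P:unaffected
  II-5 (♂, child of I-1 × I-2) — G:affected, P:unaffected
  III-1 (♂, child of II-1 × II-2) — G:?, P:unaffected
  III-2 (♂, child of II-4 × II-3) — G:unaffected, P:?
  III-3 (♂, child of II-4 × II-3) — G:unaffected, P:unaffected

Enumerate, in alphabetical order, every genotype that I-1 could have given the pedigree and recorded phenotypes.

G/I-1 un ·: Gg
G/I-2 aff ·: gg
G/II-1 aff I-1×I-2: gg
G/II-2 ? ·: GG|Gg|gg
G/II-3 un I-1×I-2: Gg
G/II-4 un ·: GG|Gg
G/II-5 aff I-1×I-2: gg
G/III-1 ? II-1×II-2: Gg|gg
G/III-2 un II-4×II-3: GG|Gg
G/III-3 un II-4×II-3: GG|Gg
⇒ G over [I-1,I-2,II-1,II-2,II-3,II-4,II-5,III-1,III-2,III-3]: 32 consistent
P/I-1 un ·: PP|Pp
P/I-2 un ·: PP|Pp
P/II-1 un I-1×I-2: PP|Pp
P/II-2 un ·: PP|Pp
P/II-3 un I-1×I-2: PP|Pp
P/II-4 un ·: PP|Pp
P/II-5 un I-1×I-2: PP|Pp
P/III-1 un II-1×II-2: PP|Pp
P/III-2 ? II-4×II-3: PP|Pp|pp
P/III-3 un II-4×II-3: PP|Pp
⇒ P over [I-1,I-2,II-1,II-2,II-3,II-4,II-5,III-1,III-2,III-3]: 645 consistent

I-1 ∈ {Gg PP, Gg Pp}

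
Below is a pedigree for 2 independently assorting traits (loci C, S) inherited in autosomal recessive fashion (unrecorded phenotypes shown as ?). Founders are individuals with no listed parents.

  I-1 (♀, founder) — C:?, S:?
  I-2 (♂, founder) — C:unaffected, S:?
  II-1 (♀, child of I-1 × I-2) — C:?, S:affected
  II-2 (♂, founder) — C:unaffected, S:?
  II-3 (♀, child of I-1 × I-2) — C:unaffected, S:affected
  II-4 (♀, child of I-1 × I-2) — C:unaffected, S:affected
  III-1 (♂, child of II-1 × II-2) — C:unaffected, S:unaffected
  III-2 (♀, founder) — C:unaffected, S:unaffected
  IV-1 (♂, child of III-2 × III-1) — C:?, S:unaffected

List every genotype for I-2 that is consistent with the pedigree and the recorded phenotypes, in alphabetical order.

C/I-1 ? ·: CC|Cc|cc
C/I-2 un ·: CC|Cc
C/II-1 ? I-1×I-2: CC|Cc|cc
C/II-2 un ·: CC|Cc
C/II-3 un I-1×I-2: CC|Cc
C/II-4 un I-1×I-2: CC|Cc
C/III-1 un II-1×II-2: CC|Cc
C/III-2 un ·: CC|Cc
C/IV-1 ? III-2×III-1: CC|Cc|cc
⇒ C over [I-1,I-2,II-1,II-2,II-3,II-4,III-1,III-2,IV-1]: 417 consistent
S/I-1 ? ·: Ss|ss
S/I-2 ? ·: Ss|ss
S/II-1 aff I-1×I-2: ss
S/II-2 ? ·: SS|Ss
S/II-3 aff I-1×I-2: ss
S/II-4 aff I-1×I-2: ss
S/III-1 un II-1×II-2: Ss
S/III-2 un ·: SS|Ss
S/IV-1 un III-2×III-1: SS|Ss
⇒ S over [I-1,I-2,II-1,II-2,II-3,II-4,III-1,III-2,IV-1]: 32 consistent

I-2 ∈ {CC Ss, CC ss, Cc Ss, Cc ss}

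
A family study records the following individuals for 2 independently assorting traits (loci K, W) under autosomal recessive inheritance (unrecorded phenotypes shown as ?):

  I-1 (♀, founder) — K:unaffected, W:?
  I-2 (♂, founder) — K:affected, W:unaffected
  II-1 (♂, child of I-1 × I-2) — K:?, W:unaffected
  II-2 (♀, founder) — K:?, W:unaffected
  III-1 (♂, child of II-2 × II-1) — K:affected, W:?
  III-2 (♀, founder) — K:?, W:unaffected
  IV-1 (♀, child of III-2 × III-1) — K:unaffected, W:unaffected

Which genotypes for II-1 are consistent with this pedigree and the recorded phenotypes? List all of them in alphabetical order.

K/I-1 un ·: KK|Kk
K/I-2 aff ·: kk
K/II-1 ? I-1×I-2: Kk|kk
K/II-2 ? ·: Kk|kk
K/III-1 aff II-2×II-1: kk
K/III-2 ? ·: KK|Kk
K/IV-1 un III-2×III-1: Kk
⇒ K over [I-1,I-2,II-1,II-2,III-1,III-2,IV-1]: 12 consistent
W/I-1 ? ·: WW|Ww|ww
W/I-2 un ·: WW|Ww
W/II-1 un I-1×I-2: WW|Ww
W/II-2 un ·: WW|Ww
W/III-1 ? II-2×II-1: WW|Ww|ww
W/III-2 un ·: WW|Ww
W/IV-1 un III-2×III-1: WW|Ww
⇒ W over [I-1,I-2,II-1,II-2,III-1,III-2,IV-1]: 120 consistent

II-1 ∈ {Kk WW, Kk Ww, kk WW, kk Ww}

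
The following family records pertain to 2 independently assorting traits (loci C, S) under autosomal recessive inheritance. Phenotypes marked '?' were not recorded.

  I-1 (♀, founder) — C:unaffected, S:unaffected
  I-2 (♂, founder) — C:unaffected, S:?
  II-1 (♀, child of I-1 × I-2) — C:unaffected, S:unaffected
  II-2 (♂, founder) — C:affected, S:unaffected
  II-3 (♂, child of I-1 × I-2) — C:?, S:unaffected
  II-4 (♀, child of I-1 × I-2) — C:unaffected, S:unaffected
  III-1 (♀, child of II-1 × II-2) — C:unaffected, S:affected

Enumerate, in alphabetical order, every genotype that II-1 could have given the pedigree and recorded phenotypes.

II-1 ∈ {CC Ss, Cc Ss}

C/I-1 un ·: CC|Cc
C/I-2 un ·: CC|Cc
C/II-1 un I-1×I-2: CC|Cc
C/II-2 aff ·: cc
C/II-3 ? I-1×I-2: CC|Cc|cc
C/II-4 un I-1×I-2: CC|Cc
C/III-1 un II-1×II-2: Cc
⇒ C over [I-1,I-2,II-1,II-2,II-3,II-4,III-1]: 29 consistent
S/I-1 un ·: SS|Ss
S/I-2 ? ·: SS|Ss|ss
S/II-1 un I-1×I-2: Ss
S/II-2 un ·: Ss
S/II-3 un I-1×I-2: SS|Ss
S/II-4 un I-1×I-2: SS|Ss
S/III-1 aff II-1×II-2: ss
⇒ S over [I-1,I-2,II-1,II-2,II-3,II-4,III-1]: 14 consistent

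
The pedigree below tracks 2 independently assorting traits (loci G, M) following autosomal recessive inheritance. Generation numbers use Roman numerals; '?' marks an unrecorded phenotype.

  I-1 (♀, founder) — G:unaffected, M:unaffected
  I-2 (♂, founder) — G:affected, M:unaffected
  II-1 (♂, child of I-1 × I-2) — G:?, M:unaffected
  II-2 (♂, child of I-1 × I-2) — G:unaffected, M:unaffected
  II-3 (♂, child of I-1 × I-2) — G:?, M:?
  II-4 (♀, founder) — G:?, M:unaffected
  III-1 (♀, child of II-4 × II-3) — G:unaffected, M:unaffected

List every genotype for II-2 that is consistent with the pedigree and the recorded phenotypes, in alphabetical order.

II-2 ∈ {Gg MM, Gg Mm}

G/I-1 un ·: GG|Gg
G/I-2 aff ·: gg
G/II-1 ? I-1×I-2: Gg|gg
G/II-2 un I-1×I-2: Gg
G/II-3 ? I-1×I-2: Gg|gg
G/II-4 ? ·: GG|Gg|gg
G/III-1 un II-4×II-3: GG|Gg
⇒ G over [I-1,I-2,II-1,II-2,II-3,II-4,III-1]: 19 consistent
M/I-1 un ·: MM|Mm
M/I-2 un ·: MM|Mm
M/II-1 un I-1×I-2: MM|Mm
M/II-2 un I-1×I-2: MM|Mm
M/II-3 ? I-1×I-2: MM|Mm|mm
M/II-4 un ·: MM|Mm
M/III-1 un II-4×II-3: MM|Mm
⇒ M over [I-1,I-2,II-1,II-2,II-3,II-4,III-1]: 95 consistent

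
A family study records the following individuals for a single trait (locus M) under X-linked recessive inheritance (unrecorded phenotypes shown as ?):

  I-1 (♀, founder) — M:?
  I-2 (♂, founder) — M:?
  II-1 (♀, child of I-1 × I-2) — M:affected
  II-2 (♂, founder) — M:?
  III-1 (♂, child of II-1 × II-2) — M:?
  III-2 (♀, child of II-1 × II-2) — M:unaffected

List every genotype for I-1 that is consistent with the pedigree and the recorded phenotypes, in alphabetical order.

I-1 ∈ {X^MX^m, X^mX^m}

M/I-1 ? ·: X^MX^m|X^mX^m
M/I-2 ? ·: X^mY
M/II-1 aff I-1×I-2: X^mX^m
M/II-2 ? ·: X^MY
M/III-1 ? II-1×II-2: X^mY
M/III-2 un II-1×II-2: X^MX^m
⇒ M over [I-1,I-2,II-1,II-2,III-1,III-2]: 2 consistent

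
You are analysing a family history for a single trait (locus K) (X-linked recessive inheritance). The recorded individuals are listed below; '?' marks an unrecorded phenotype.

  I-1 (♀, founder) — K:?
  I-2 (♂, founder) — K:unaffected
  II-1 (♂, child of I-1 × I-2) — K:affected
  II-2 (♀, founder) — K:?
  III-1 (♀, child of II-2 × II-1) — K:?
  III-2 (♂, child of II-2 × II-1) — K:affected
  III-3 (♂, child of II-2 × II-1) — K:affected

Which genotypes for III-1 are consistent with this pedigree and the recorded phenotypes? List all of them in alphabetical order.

III-1 ∈ {X^KX^k, X^kX^k}

K/I-1 ? ·: X^KX^k|X^kX^k
K/I-2 un ·: X^KY
K/II-1 aff I-1×I-2: X^kY
K/II-2 ? ·: X^KX^k|X^kX^k
K/III-1 ? II-2×II-1: X^KX^k|X^kX^k
K/III-2 aff II-2×II-1: X^kY
K/III-3 aff II-2×II-1: X^kY
⇒ K over [I-1,I-2,II-1,II-2,III-1,III-2,III-3]: 6 consistent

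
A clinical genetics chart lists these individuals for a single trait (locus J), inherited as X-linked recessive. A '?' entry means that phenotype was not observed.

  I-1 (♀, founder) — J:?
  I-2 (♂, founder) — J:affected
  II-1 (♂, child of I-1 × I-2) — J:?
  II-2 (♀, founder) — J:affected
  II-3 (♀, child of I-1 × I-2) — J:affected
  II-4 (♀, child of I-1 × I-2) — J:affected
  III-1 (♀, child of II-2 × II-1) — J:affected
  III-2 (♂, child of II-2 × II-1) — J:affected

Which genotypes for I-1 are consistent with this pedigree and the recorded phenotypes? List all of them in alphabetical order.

I-1 ∈ {X^JX^j, X^jX^j}

J/I-1 ? ·: X^JX^j|X^jX^j
J/I-2 aff ·: X^jY
J/II-1 ? I-1×I-2: X^jY
J/II-2 aff ·: X^jX^j
J/II-3 aff I-1×I-2: X^jX^j
J/II-4 aff I-1×I-2: X^jX^j
J/III-1 aff II-2×II-1: X^jX^j
J/III-2 aff II-2×II-1: X^jY
⇒ J over [I-1,I-2,II-1,II-2,II-3,II-4,III-1,III-2]: 2 consistent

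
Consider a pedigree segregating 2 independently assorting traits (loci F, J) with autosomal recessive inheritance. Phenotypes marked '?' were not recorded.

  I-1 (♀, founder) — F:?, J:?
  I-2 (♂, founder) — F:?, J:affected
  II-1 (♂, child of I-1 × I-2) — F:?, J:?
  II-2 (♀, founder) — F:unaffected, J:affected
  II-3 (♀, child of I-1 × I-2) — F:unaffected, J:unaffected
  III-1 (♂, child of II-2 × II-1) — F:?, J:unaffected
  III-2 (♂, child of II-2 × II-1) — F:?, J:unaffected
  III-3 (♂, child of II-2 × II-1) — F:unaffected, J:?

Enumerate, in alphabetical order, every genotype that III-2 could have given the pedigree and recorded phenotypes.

F/I-1 ? ·: FF|Ff|ff
F/I-2 ? ·: FF|Ff|ff
F/II-1 ? I-1×I-2: FF|Ff|ff
F/II-2 un ·: FF|Ff
F/II-3 un I-1×I-2: FF|Ff
F/III-1 ? II-2×II-1: FF|Ff|ff
F/III-2 ? II-2×II-1: FF|Ff|ff
F/III-3 un II-2×II-1: FF|Ff
⇒ F over [I-1,I-2,II-1,II-2,II-3,III-1,III-2,III-3]: 343 consistent
J/I-1 ? ·: JJ|Jj
J/I-2 aff ·: jj
J/II-1 ? I-1×I-2: Jj
J/II-2 aff ·: jj
J/II-3 un I-1×I-2: Jj
J/III-1 un II-2×II-1: Jj
J/III-2 un II-2×II-1: Jj
J/III-3 ? II-2×II-1: Jj|jj
⇒ J over [I-1,I-2,II-1,II-2,II-3,III-1,III-2,III-3]: 4 consistent

III-2 ∈ {FF Jj, Ff Jj, ff Jj}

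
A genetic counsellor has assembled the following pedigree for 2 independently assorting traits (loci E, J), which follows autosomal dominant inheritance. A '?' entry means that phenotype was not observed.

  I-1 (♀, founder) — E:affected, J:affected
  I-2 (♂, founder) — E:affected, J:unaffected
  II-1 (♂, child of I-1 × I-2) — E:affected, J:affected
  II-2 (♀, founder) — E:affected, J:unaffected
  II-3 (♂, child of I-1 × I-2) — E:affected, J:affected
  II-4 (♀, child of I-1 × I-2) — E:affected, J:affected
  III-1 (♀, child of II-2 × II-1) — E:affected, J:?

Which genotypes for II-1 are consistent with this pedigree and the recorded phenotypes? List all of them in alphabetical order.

E/I-1 aff ·: Ee|EE
E/I-2 aff ·: Ee|EE
E/II-1 aff I-1×I-2: Ee|EE
E/II-2 aff ·: Ee|EE
E/II-3 aff I-1×I-2: Ee|EE
E/II-4 aff I-1×I-2: Ee|EE
E/III-1 aff II-2×II-1: Ee|EE
⇒ E over [I-1,I-2,II-1,II-2,II-3,II-4,III-1]: 87 consistent
J/I-1 aff ·: Jj|JJ
J/I-2 un ·: jj
J/II-1 aff I-1×I-2: Jj
J/II-2 un ·: jj
J/II-3 aff I-1×I-2: Jj
J/II-4 aff I-1×I-2: Jj
J/III-1 ? II-2×II-1: jj|Jj
⇒ J over [I-1,I-2,II-1,II-2,II-3,II-4,III-1]: 4 consistent

II-1 ∈ {EE Jj, Ee Jj}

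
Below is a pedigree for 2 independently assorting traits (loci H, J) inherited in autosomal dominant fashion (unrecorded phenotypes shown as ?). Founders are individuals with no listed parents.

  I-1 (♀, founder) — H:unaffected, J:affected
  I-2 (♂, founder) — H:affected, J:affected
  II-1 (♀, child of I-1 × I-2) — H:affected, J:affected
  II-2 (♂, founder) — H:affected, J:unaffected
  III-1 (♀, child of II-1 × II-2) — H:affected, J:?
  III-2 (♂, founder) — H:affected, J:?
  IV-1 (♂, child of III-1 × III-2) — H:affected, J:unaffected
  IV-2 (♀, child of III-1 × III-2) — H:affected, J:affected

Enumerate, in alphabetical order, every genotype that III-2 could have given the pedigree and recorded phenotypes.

H/I-1 un ·: hh
H/I-2 aff ·: Hh|HH
H/II-1 aff I-1×I-2: Hh
H/II-2 aff ·: Hh|HH
H/III-1 aff II-1×II-2: Hh|HH
H/III-2 aff ·: Hh|HH
H/IV-1 aff III-1×III-2: Hh|HH
H/IV-2 aff III-1×III-2: Hh|HH
⇒ H over [I-1,I-2,II-1,II-2,III-1,III-2,IV-1,IV-2]: 52 consistent
J/I-1 aff ·: Jj|JJ
J/I-2 aff ·: Jj|JJ
J/II-1 aff I-1×I-2: Jj|JJ
J/II-2 un ·: jj
J/III-1 ? II-1×II-2: jj|Jj
J/III-2 ? ·: jj|Jj
J/IV-1 un III-1×III-2: jj
J/IV-2 aff III-1×III-2: Jj|JJ
⇒ J over [I-1,I-2,II-1,II-2,III-1,III-2,IV-1,IV-2]: 24 consistent

III-2 ∈ {HH Jj, HH jj, Hh Jj, Hh jj}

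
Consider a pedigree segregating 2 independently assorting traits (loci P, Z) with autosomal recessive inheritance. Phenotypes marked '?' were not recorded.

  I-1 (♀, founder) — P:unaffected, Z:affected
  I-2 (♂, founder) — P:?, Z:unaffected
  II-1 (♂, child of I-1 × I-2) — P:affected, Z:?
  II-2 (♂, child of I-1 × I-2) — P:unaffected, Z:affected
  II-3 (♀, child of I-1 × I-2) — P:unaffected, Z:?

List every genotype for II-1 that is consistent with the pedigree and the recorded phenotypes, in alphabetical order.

II-1 ∈ {pp Zz, pp zz}

P/I-1 un ·: Pp
P/I-2 ? ·: Pp|pp
P/II-1 aff I-1×I-2: pp
P/II-2 un I-1×I-2: PP|Pp
P/II-3 un I-1×I-2: PP|Pp
⇒ P over [I-1,I-2,II-1,II-2,II-3]: 5 consistent
Z/I-1 aff ·: zz
Z/I-2 un ·: Zz
Z/II-1 ? I-1×I-2: Zz|zz
Z/II-2 aff I-1×I-2: zz
Z/II-3 ? I-1×I-2: Zz|zz
⇒ Z over [I-1,I-2,II-1,II-2,II-3]: 4 consistent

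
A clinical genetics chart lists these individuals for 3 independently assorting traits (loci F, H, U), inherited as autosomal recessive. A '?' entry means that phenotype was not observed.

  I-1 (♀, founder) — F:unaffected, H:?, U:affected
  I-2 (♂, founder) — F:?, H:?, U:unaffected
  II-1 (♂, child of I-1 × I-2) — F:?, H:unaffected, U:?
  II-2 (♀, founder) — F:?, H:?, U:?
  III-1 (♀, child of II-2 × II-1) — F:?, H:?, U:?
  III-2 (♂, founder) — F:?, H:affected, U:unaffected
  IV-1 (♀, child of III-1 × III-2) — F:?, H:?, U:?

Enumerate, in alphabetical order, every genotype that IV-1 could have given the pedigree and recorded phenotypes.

IV-1 ∈ {FF Hh UU, FF Hh Uu, FF Hh uu, FF hh UU, FF hh Uu, FF hh uu, Ff Hh UU, Ff Hh Uu, Ff Hh uu, Ff hh UU, Ff hh Uu, Ff hh uu, ff Hh UU, ff Hh Uu, ff Hh uu, ff hh UU, ff hh Uu, ff hh uu}

F/I-1 un ·: FF|Ff
F/I-2 ? ·: FF|Ff|ff
F/II-1 ? I-1×I-2: FF|Ff|ff
F/II-2 ? ·: FF|Ff|ff
F/III-1 ? II-2×II-1: FF|Ff|ff
F/III-2 ? ·: FF|Ff|ff
F/IV-1 ? III-1×III-2: FF|Ff|ff
⇒ F over [I-1,I-2,II-1,II-2,III-1,III-2,IV-1]: 317 consistent
H/I-1 ? ·: HH|Hh|hh
H/I-2 ? ·: HH|Hh|hh
H/II-1 un I-1×I-2: HH|Hh
H/II-2 ? ·: HH|Hh|hh
H/III-1 ? II-2×II-1: HH|Hh|hh
H/III-2 aff ·: hh
H/IV-1 ? III-1×III-2: Hh|hh
⇒ H over [I-1,I-2,II-1,II-2,III-1,III-2,IV-1]: 94 consistent
U/I-1 aff ·: uu
U/I-2 un ·: UU|Uu
U/II-1 ? I-1×I-2: Uu|uu
U/II-2 ? ·: UU|Uu|uu
U/III-1 ? II-2×II-1: UU|Uu|uu
U/III-2 un ·: UU|Uu
U/IV-1 ? III-1×III-2: UU|Uu|uu
⇒ U over [I-1,I-2,II-1,II-2,III-1,III-2,IV-1]: 70 consistent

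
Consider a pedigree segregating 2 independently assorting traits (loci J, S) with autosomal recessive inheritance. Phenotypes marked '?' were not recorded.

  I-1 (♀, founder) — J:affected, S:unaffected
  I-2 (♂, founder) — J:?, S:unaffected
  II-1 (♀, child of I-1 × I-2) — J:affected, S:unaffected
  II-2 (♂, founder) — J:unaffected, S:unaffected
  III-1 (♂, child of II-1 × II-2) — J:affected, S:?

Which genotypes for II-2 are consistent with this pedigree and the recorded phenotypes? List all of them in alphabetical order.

II-2 ∈ {Jj SS, Jj Ss}

J/I-1 aff ·: jj
J/I-2 ? ·: Jj|jj
J/II-1 aff I-1×I-2: jj
J/II-2 un ·: Jj
J/III-1 aff II-1×II-2: jj
⇒ J over [I-1,I-2,II-1,II-2,III-1]: 2 consistent
S/I-1 un ·: SS|Ss
S/I-2 un ·: SS|Ss
S/II-1 un I-1×I-2: SS|Ss
S/II-2 un ·: SS|Ss
S/III-1 ? II-1×II-2: SS|Ss|ss
⇒ S over [I-1,I-2,II-1,II-2,III-1]: 27 consistent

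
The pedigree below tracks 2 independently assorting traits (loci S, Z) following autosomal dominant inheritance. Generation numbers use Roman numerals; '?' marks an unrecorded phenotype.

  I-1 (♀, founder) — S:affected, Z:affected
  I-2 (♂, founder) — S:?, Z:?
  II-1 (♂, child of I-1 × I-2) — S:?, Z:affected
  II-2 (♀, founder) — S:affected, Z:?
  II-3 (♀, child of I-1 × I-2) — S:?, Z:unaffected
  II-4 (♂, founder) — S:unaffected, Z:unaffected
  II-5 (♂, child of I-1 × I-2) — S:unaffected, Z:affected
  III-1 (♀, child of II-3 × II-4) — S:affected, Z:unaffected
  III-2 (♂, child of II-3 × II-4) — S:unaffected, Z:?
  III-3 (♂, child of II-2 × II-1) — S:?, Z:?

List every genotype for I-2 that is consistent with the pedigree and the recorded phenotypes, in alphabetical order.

S/I-1 aff ·: Ss
S/I-2 ? ·: ss|Ss
S/II-1 ? I-1×I-2: ss|Ss|SS
S/II-2 aff ·: Ss|SS
S/II-3 ? I-1×I-2: Ss
S/II-4 un ·: ss
S/II-5 un I-1×I-2: ss
S/III-1 aff II-3×II-4: Ss
S/III-2 un II-3×II-4: ss
S/III-3 ? II-2×II-1: ss|Ss|SS
⇒ S over [I-1,I-2,II-1,II-2,II-3,II-4,II-5,III-1,III-2,III-3]: 19 consistent
Z/I-1 aff ·: Zz
Z/I-2 ? ·: zz|Zz
Z/II-1 aff I-1×I-2: Zz|ZZ
Z/II-2 ? ·: zz|Zz|ZZ
Z/II-3 un I-1×I-2: zz
Z/II-4 un ·: zz
Z/II-5 aff I-1×I-2: Zz|ZZ
Z/III-1 un II-3×II-4: zz
Z/III-2 ? II-3×II-4: zz
Z/III-3 ? II-2×II-1: zz|Zz|ZZ
⇒ Z over [I-1,I-2,II-1,II-2,II-3,II-4,II-5,III-1,III-2,III-3]: 29 consistent

I-2 ∈ {Ss Zz, Ss zz, ss Zz, ss zz}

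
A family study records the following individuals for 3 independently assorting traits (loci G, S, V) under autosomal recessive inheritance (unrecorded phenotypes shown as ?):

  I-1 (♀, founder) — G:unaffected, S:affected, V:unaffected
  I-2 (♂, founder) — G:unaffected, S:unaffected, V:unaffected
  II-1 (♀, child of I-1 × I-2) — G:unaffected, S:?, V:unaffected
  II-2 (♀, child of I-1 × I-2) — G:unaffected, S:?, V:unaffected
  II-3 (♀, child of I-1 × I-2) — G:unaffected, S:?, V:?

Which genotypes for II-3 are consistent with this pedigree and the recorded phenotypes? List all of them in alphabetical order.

II-3 ∈ {GG Ss VV, GG Ss Vv, GG Ss vv, GG ss VV, GG ss Vv, GG ss vv, Gg Ss VV, Gg Ss Vv, Gg Ss vv, Gg ss VV, Gg ss Vv, Gg ss vv}

G/I-1 un ·: GG|Gg
G/I-2 un ·: GG|Gg
G/II-1 un I-1×I-2: GG|Gg
G/II-2 un I-1×I-2: GG|Gg
G/II-3 un I-1×I-2: GG|Gg
⇒ G over [I-1,I-2,II-1,II-2,II-3]: 25 consistent
S/I-1 aff ·: ss
S/I-2 un ·: SS|Ss
S/II-1 ? I-1×I-2: Ss|ss
S/II-2 ? I-1×I-2: Ss|ss
S/II-3 ? I-1×I-2: Ss|ss
⇒ S over [I-1,I-2,II-1,II-2,II-3]: 9 consistent
V/I-1 un ·: VV|Vv
V/I-2 un ·: VV|Vv
V/II-1 un I-1×I-2: VV|Vv
V/II-2 un I-1×I-2: VV|Vv
V/II-3 ? I-1×I-2: VV|Vv|vv
⇒ V over [I-1,I-2,II-1,II-2,II-3]: 29 consistent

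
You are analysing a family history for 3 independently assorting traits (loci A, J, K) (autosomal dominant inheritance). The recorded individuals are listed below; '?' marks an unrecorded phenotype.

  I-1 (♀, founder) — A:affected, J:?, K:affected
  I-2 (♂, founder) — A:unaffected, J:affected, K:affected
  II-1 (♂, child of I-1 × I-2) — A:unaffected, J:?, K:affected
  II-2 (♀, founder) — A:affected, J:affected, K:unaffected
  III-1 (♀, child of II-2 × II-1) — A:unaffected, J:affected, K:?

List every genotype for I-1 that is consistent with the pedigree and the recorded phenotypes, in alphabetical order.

A/I-1 aff ·: Aa
A/I-2 un ·: aa
A/II-1 un I-1×I-2: aa
A/II-2 aff ·: Aa
A/III-1 un II-2×II-1: aa
⇒ A over [I-1,I-2,II-1,II-2,III-1]: 1 consistent
J/I-1 ? ·: jj|Jj|JJ
J/I-2 aff ·: Jj|JJ
J/II-1 ? I-1×I-2: jj|Jj|JJ
J/II-2 aff ·: Jj|JJ
J/III-1 aff II-2×II-1: Jj|JJ
⇒ J over [I-1,I-2,II-1,II-2,III-1]: 36 consistent
K/I-1 aff ·: Kk|KK
K/I-2 aff ·: Kk|KK
K/II-1 aff I-1×I-2: Kk|KK
K/II-2 un ·: kk
K/III-1 ? II-2×II-1: kk|Kk
⇒ K over [I-1,I-2,II-1,II-2,III-1]: 10 consistent

I-1 ∈ {Aa JJ KK, Aa JJ Kk, Aa Jj KK, Aa Jj Kk, Aa jj KK, Aa jj Kk}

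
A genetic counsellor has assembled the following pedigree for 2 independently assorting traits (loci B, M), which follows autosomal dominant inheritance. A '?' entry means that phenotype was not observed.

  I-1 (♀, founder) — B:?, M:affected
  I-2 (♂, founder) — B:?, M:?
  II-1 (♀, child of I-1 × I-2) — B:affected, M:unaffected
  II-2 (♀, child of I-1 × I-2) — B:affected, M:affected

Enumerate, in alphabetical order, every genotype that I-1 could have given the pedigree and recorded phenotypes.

I-1 ∈ {BB Mm, Bb Mm, bb Mm}

B/I-1 ? ·: bb|Bb|BB
B/I-2 ? ·: bb|Bb|BB
B/II-1 aff I-1×I-2: Bb|BB
B/II-2 aff I-1×I-2: Bb|BB
⇒ B over [I-1,I-2,II-1,II-2]: 17 consistent
M/I-1 aff ·: Mm
M/I-2 ? ·: mm|Mm
M/II-1 un I-1×I-2: mm
M/II-2 aff I-1×I-2: Mm|MM
⇒ M over [I-1,I-2,II-1,II-2]: 3 consistent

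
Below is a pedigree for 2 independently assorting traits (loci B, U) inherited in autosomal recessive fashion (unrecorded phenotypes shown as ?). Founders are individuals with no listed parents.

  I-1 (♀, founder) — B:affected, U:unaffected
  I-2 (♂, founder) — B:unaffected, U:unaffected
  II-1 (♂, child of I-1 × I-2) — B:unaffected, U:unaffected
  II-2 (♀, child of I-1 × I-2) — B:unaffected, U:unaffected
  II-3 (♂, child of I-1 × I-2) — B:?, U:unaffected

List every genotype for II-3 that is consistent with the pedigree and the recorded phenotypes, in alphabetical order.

B/I-1 aff ·: bb
B/I-2 un ·: BB|Bb
B/II-1 un I-1×I-2: Bb
B/II-2 un I-1×I-2: Bb
B/II-3 ? I-1×I-2: Bb|bb
⇒ B over [I-1,I-2,II-1,II-2,II-3]: 3 consistent
U/I-1 un ·: UU|Uu
U/I-2 un ·: UU|Uu
U/II-1 un I-1×I-2: UU|Uu
U/II-2 un I-1×I-2: UU|Uu
U/II-3 un I-1×I-2: UU|Uu
⇒ U over [I-1,I-2,II-1,II-2,II-3]: 25 consistent

II-3 ∈ {Bb UU, Bb Uu, bb UU, bb Uu}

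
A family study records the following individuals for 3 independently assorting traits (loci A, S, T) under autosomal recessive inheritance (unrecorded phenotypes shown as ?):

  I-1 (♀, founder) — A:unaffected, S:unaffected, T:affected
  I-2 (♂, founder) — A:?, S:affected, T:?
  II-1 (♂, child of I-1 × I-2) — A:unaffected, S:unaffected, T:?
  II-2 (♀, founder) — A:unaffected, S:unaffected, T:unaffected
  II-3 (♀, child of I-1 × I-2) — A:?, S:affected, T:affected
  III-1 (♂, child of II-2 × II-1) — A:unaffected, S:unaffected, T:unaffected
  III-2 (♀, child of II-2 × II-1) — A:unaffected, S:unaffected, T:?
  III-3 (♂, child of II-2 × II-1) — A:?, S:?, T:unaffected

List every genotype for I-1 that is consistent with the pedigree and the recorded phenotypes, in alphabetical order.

A/I-1 un ·: AA|Aa
A/I-2 ? ·: AA|Aa|aa
A/II-1 un I-1×I-2: AA|Aa
A/II-2 un ·: AA|Aa
A/II-3 ? I-1×I-2: AA|Aa|aa
A/III-1 un II-2×II-1: AA|Aa
A/III-2 un II-2×II-1: AA|Aa
A/III-3 ? II-2×II-1: AA|Aa|aa
⇒ A over [I-1,I-2,II-1,II-2,II-3,III-1,III-2,III-3]: 272 consistent
S/I-1 un ·: Ss
S/I-2 aff ·: ss
S/II-1 un I-1×I-2: Ss
S/II-2 un ·: SS|Ss
S/II-3 aff I-1×I-2: ss
S/III-1 un II-2×II-1: SS|Ss
S/III-2 un II-2×II-1: SS|Ss
S/III-3 ? II-2×II-1: SS|Ss|ss
⇒ S over [I-1,I-2,II-1,II-2,II-3,III-1,III-2,III-3]: 20 consistent
T/I-1 aff ·: tt
T/I-2 ? ·: Tt|tt
T/II-1 ? I-1×I-2: Tt|tt
T/II-2 un ·: TT|Tt
T/II-3 aff I-1×I-2: tt
T/III-1 un II-2×II-1: TT|Tt
T/III-2 ? II-2×II-1: TT|Tt|tt
T/III-3 un II-2×II-1: TT|Tt
⇒ T over [I-1,I-2,II-1,II-2,II-3,III-1,III-2,III-3]: 26 consistent

I-1 ∈ {AA Ss tt, Aa Ss tt}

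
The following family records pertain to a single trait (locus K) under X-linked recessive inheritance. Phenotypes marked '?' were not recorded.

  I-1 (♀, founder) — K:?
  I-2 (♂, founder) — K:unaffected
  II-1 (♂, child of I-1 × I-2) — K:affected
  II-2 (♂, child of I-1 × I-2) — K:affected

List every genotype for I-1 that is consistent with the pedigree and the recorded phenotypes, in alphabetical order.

K/I-1 ? ·: X^KX^k|X^kX^k
K/I-2 un ·: X^KY
K/II-1 aff I-1×I-2: X^kY
K/II-2 aff I-1×I-2: X^kY
⇒ K over [I-1,I-2,II-1,II-2]: 2 consistent

I-1 ∈ {X^KX^k, X^kX^k}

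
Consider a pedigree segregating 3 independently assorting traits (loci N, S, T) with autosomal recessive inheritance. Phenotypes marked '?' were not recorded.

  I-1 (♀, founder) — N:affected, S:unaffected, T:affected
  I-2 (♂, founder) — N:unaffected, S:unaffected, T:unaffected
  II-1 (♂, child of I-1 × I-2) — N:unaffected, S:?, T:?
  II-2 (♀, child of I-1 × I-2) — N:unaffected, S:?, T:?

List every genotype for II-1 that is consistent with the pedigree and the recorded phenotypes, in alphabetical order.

II-1 ∈ {Nn SS Tt, Nn SS tt, Nn Ss Tt, Nn Ss tt, Nn ss Tt, Nn ss tt}

N/I-1 aff ·: nn
N/I-2 un ·: NN|Nn
N/II-1 un I-1×I-2: Nn
N/II-2 un I-1×I-2: Nn
⇒ N over [I-1,I-2,II-1,II-2]: 2 consistent
S/I-1 un ·: SS|Ss
S/I-2 un ·: SS|Ss
S/II-1 ? I-1×I-2: SS|Ss|ss
S/II-2 ? I-1×I-2: SS|Ss|ss
⇒ S over [I-1,I-2,II-1,II-2]: 18 consistent
T/I-1 aff ·: tt
T/I-2 un ·: TT|Tt
T/II-1 ? I-1×I-2: Tt|tt
T/II-2 ? I-1×I-2: Tt|tt
⇒ T over [I-1,I-2,II-1,II-2]: 5 consistent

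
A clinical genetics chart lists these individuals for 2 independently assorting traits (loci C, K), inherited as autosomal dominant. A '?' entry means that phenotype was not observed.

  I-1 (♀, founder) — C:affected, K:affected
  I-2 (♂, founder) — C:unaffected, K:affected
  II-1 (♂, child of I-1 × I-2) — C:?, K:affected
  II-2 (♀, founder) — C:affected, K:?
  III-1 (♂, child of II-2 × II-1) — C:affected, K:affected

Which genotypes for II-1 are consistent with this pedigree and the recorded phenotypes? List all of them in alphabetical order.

II-1 ∈ {Cc KK, Cc Kk, cc KK, cc Kk}

C/I-1 aff ·: Cc|CC
C/I-2 un ·: cc
C/II-1 ? I-1×I-2: cc|Cc
C/II-2 aff ·: Cc|CC
C/III-1 aff II-2×II-1: Cc|CC
⇒ C over [I-1,I-2,II-1,II-2,III-1]: 10 consistent
K/I-1 aff ·: Kk|KK
K/I-2 aff ·: Kk|KK
K/II-1 aff I-1×I-2: Kk|KK
K/II-2 ? ·: kk|Kk|KK
K/III-1 aff II-2×II-1: Kk|KK
⇒ K over [I-1,I-2,II-1,II-2,III-1]: 31 consistent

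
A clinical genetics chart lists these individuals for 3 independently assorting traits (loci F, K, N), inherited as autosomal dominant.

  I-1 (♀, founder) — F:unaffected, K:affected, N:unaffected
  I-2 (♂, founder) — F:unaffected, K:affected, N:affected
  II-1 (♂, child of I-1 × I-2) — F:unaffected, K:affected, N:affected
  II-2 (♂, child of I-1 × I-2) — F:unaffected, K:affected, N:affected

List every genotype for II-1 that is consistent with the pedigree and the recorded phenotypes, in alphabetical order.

F/I-1 un ·: ff
F/I-2 un ·: ff
F/II-1 un I-1×I-2: ff
F/II-2 un I-1×I-2: ff
⇒ F over [I-1,I-2,II-1,II-2]: 1 consistent
K/I-1 aff ·: Kk|KK
K/I-2 aff ·: Kk|KK
K/II-1 aff I-1×I-2: Kk|KK
K/II-2 aff I-1×I-2: Kk|KK
⇒ K over [I-1,I-2,II-1,II-2]: 13 consistent
N/I-1 un ·: nn
N/I-2 aff ·: Nn|NN
N/II-1 aff I-1×I-2: Nn
N/II-2 aff I-1×I-2: Nn
⇒ N over [I-1,I-2,II-1,II-2]: 2 consistent

II-1 ∈ {ff KK Nn, ff Kk Nn}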